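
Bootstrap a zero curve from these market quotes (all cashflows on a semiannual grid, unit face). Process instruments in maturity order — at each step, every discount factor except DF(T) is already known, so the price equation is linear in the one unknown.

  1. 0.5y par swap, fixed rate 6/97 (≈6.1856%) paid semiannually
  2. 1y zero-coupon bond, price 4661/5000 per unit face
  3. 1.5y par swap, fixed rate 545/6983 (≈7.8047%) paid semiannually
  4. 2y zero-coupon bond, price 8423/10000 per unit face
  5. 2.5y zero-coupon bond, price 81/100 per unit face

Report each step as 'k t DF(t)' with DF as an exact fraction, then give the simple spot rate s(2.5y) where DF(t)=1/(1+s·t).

step 1 [0.5y] swap r/2=3/97: DF=(1 − 3/97·(0))/(1+3/97) = 97/100 ≈ 0.970000
step 2 [1y] zero: DF = P = 4661/5000 ≈ 0.932200
step 3 [1.5y] swap r/2=545/13966: DF=(1 − 545/13966·(0.970000+0.932200))/(1+545/13966) = 891/1000 ≈ 0.891000
step 4 [2y] zero: DF = P = 8423/10000 ≈ 0.842300
step 5 [2.5y] zero: DF = P = 81/100 ≈ 0.810000

1 1/2 97/100
2 1 4661/5000
3 3/2 891/1000
4 2 8423/10000
5 5/2 81/100
s(2.5y) = (1/(81/100) − 1)/(5/2) = 38/405 ≈ 9.3827%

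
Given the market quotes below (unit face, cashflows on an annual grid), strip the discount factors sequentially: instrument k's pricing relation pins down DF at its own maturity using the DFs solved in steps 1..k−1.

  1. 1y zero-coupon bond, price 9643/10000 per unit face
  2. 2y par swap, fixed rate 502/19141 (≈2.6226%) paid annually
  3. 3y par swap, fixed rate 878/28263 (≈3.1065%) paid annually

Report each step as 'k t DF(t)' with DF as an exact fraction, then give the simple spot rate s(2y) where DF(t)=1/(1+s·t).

step 1 [1y] zero: DF = P = 9643/10000 ≈ 0.964300
step 2 [2y] swap r/1=502/19141: DF=(1 − 502/19141·(0.964300))/(1+502/19141) = 4749/5000 ≈ 0.949800
step 3 [3y] swap r/1=878/28263: DF=(1 − 878/28263·(0.964300+0.949800))/(1+878/28263) = 4561/5000 ≈ 0.912200

1 1 9643/10000
2 2 4749/5000
3 3 4561/5000
s(2y) = (1/(4749/5000) − 1)/(2) = 251/9498 ≈ 2.6427%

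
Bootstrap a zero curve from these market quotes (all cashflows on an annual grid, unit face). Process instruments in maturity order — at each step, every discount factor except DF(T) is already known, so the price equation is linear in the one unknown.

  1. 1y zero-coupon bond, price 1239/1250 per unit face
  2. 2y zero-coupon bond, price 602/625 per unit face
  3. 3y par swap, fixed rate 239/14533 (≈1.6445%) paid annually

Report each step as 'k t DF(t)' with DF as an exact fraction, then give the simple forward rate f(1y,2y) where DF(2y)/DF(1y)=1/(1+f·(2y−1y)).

1 1 1239/1250
2 2 602/625
3 3 4761/5000
f(1y,2y) = ((1239/1250)/(602/625) − 1)/(1) = 5/172 ≈ 2.9070%

step 1 [1y] zero: DF = P = 1239/1250 ≈ 0.991200
step 2 [2y] zero: DF = P = 602/625 ≈ 0.963200
step 3 [3y] swap r/1=239/14533: DF=(1 − 239/14533·(0.991200+0.963200))/(1+239/14533) = 4761/5000 ≈ 0.952200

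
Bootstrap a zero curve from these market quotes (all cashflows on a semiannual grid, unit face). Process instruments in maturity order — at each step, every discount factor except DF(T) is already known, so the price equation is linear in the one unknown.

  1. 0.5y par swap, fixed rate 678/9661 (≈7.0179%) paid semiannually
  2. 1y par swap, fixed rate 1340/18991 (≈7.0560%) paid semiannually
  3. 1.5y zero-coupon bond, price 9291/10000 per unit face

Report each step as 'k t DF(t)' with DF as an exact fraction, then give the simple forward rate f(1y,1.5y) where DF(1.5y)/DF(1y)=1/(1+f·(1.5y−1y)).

1 1/2 9661/10000
2 1 933/1000
3 3/2 9291/10000
f(1y,1.5y) = ((933/1000)/(9291/10000) − 1)/(1/2) = 26/3097 ≈ 0.8395%

step 1 [0.5y] swap r/2=339/9661: DF=(1 − 339/9661·(0))/(1+339/9661) = 9661/10000 ≈ 0.966100
step 2 [1y] swap r/2=670/18991: DF=(1 − 670/18991·(0.966100))/(1+670/18991) = 933/1000 ≈ 0.933000
step 3 [1.5y] zero: DF = P = 9291/10000 ≈ 0.929100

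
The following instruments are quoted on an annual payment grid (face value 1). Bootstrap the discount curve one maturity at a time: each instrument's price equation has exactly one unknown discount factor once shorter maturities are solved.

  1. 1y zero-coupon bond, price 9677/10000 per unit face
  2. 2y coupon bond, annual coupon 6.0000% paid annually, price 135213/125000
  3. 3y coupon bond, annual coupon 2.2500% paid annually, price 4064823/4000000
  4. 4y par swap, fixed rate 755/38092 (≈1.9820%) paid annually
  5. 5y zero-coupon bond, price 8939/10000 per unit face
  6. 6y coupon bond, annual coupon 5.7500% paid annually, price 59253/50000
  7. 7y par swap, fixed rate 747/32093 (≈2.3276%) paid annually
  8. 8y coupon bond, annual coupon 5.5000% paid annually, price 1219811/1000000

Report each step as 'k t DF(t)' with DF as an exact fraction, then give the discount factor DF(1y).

step 1 [1y] zero: DF = P = 9677/10000 ≈ 0.967700
step 2 [2y] bond c/1=3/50: DF=(135213/125000 − 3/50·(0.967700))/(1+3/50) = 9657/10000 ≈ 0.965700
step 3 [3y] bond c/1=9/400: DF=(4064823/4000000 − 9/400·(0.967700+0.965700))/(1+9/400) = 9513/10000 ≈ 0.951300
step 4 [4y] swap r/1=755/38092: DF=(1 − 755/38092·(0.967700+0.965700+0.951300))/(1+755/38092) = 1849/2000 ≈ 0.924500
step 5 [5y] zero: DF = P = 8939/10000 ≈ 0.893900
step 6 [6y] bond c/1=23/400: DF=(59253/50000 − 23/400·(0.967700+0.965700+0.951300+0.924500+0.893900))/(1+23/400) = 8649/10000 ≈ 0.864900
step 7 [7y] swap r/1=747/32093: DF=(1 − 747/32093·(0.967700+0.965700+0.951300+0.924500+0.893900+0.864900))/(1+747/32093) = 4253/5000 ≈ 0.850600
step 8 [8y] bond c/1=11/200: DF=(1219811/1000000 − 11/200·(0.967700+0.965700+0.951300+0.924500+0.893900+0.864900+0.850600))/(1+11/200) = 1027/1250 ≈ 0.821600

1 1 9677/10000
2 2 9657/10000
3 3 9513/10000
4 4 1849/2000
5 5 8939/10000
6 6 8649/10000
7 7 4253/5000
8 8 1027/1250
DF(1y) = 9677/10000 ≈ 0.967700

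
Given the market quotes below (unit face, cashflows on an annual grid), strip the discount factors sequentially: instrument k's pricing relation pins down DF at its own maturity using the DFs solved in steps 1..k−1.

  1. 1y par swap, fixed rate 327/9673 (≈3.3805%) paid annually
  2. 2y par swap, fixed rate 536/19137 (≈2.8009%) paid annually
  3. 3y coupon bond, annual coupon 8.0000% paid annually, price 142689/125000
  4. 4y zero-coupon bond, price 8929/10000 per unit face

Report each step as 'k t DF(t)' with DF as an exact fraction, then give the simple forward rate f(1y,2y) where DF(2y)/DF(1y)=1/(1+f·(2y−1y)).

1 1 9673/10000
2 2 1183/1250
3 3 572/625
4 4 8929/10000
f(1y,2y) = ((9673/10000)/(1183/1250) − 1)/(1) = 209/9464 ≈ 2.2084%

step 1 [1y] swap r/1=327/9673: DF=(1 − 327/9673·(0))/(1+327/9673) = 9673/10000 ≈ 0.967300
step 2 [2y] swap r/1=536/19137: DF=(1 − 536/19137·(0.967300))/(1+536/19137) = 1183/1250 ≈ 0.946400
step 3 [3y] bond c/1=2/25: DF=(142689/125000 − 2/25·(0.967300+0.946400))/(1+2/25) = 572/625 ≈ 0.915200
step 4 [4y] zero: DF = P = 8929/10000 ≈ 0.892900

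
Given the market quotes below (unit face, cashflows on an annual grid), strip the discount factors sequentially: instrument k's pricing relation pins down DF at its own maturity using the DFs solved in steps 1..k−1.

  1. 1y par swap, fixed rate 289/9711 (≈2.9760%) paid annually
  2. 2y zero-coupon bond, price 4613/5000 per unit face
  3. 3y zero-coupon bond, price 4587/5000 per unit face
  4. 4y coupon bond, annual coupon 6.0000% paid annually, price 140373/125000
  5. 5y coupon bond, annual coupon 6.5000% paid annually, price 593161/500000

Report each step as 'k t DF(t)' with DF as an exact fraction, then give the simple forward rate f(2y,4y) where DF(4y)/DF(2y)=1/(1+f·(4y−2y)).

1 1 9711/10000
2 2 4613/5000
3 3 4587/5000
4 4 9003/10000
5 5 4437/5000
f(2y,4y) = ((4613/5000)/(9003/10000) − 1)/(2) = 223/18006 ≈ 1.2385%

step 1 [1y] swap r/1=289/9711: DF=(1 − 289/9711·(0))/(1+289/9711) = 9711/10000 ≈ 0.971100
step 2 [2y] zero: DF = P = 4613/5000 ≈ 0.922600
step 3 [3y] zero: DF = P = 4587/5000 ≈ 0.917400
step 4 [4y] bond c/1=3/50: DF=(140373/125000 − 3/50·(0.971100+0.922600+0.917400))/(1+3/50) = 9003/10000 ≈ 0.900300
step 5 [5y] bond c/1=13/200: DF=(593161/500000 − 13/200·(0.971100+0.922600+0.917400+0.900300))/(1+13/200) = 4437/5000 ≈ 0.887400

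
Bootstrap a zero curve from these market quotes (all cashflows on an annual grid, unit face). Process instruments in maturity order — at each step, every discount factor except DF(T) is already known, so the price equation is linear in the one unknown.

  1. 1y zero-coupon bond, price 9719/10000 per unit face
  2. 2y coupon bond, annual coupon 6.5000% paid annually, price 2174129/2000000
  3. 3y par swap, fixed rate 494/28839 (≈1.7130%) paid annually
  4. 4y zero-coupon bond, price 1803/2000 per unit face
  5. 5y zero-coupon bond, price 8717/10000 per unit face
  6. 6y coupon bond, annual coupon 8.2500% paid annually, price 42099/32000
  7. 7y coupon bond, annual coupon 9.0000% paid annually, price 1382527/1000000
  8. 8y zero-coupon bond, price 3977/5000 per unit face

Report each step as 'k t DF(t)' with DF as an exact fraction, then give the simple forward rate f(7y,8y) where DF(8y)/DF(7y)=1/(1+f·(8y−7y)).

step 1 [1y] zero: DF = P = 9719/10000 ≈ 0.971900
step 2 [2y] bond c/1=13/200: DF=(2174129/2000000 − 13/200·(0.971900))/(1+13/200) = 4807/5000 ≈ 0.961400
step 3 [3y] swap r/1=494/28839: DF=(1 − 494/28839·(0.971900+0.961400))/(1+494/28839) = 4753/5000 ≈ 0.950600
step 4 [4y] zero: DF = P = 1803/2000 ≈ 0.901500
step 5 [5y] zero: DF = P = 8717/10000 ≈ 0.871700
step 6 [6y] bond c/1=33/400: DF=(42099/32000 − 33/400·(0.971900+0.961400+0.950600+0.901500+0.871700))/(1+33/400) = 2151/2500 ≈ 0.860400
step 7 [7y] bond c/1=9/100: DF=(1382527/1000000 − 9/100·(0.971900+0.961400+0.950600+0.901500+0.871700+0.860400))/(1+9/100) = 508/625 ≈ 0.812800
step 8 [8y] zero: DF = P = 3977/5000 ≈ 0.795400

1 1 9719/10000
2 2 4807/5000
3 3 4753/5000
4 4 1803/2000
5 5 8717/10000
6 6 2151/2500
7 7 508/625
8 8 3977/5000
f(7y,8y) = ((508/625)/(3977/5000) − 1)/(1) = 87/3977 ≈ 2.1876%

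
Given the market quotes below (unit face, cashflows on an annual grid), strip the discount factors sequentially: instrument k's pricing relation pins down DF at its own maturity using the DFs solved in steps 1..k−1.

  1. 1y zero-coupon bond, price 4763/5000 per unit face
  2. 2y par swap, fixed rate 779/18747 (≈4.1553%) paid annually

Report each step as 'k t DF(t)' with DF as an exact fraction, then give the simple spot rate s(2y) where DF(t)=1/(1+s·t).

step 1 [1y] zero: DF = P = 4763/5000 ≈ 0.952600
step 2 [2y] swap r/1=779/18747: DF=(1 − 779/18747·(0.952600))/(1+779/18747) = 9221/10000 ≈ 0.922100

1 1 4763/5000
2 2 9221/10000
s(2y) = (1/(9221/10000) − 1)/(2) = 779/18442 ≈ 4.2241%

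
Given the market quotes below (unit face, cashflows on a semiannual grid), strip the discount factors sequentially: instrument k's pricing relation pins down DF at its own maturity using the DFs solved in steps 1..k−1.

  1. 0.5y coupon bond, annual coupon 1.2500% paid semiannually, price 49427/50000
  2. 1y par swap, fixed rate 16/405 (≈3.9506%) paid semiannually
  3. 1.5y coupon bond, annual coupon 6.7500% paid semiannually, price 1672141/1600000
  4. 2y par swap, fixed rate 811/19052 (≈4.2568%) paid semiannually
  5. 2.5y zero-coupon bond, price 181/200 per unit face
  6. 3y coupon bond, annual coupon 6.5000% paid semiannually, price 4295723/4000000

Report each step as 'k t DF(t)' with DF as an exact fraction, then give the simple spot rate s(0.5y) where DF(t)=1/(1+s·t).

1 1/2 614/625
2 1 601/625
3 3/2 379/400
4 2 9189/10000
5 5/2 181/200
6 3 8917/10000
s(0.5y) = (1/(614/625) − 1)/(1/2) = 11/307 ≈ 3.5831%

step 1 [0.5y] bond c/2=1/160: DF=(49427/50000 − 1/160·(0))/(1+1/160) = 614/625 ≈ 0.982400
step 2 [1y] swap r/2=8/405: DF=(1 − 8/405·(0.982400))/(1+8/405) = 601/625 ≈ 0.961600
step 3 [1.5y] bond c/2=27/800: DF=(1672141/1600000 − 27/800·(0.982400+0.961600))/(1+27/800) = 379/400 ≈ 0.947500
step 4 [2y] swap r/2=811/38104: DF=(1 − 811/38104·(0.982400+0.961600+0.947500))/(1+811/38104) = 9189/10000 ≈ 0.918900
step 5 [2.5y] zero: DF = P = 181/200 ≈ 0.905000
step 6 [3y] bond c/2=13/400: DF=(4295723/4000000 − 13/400·(0.982400+0.961600+0.947500+0.918900+0.905000))/(1+13/400) = 8917/10000 ≈ 0.891700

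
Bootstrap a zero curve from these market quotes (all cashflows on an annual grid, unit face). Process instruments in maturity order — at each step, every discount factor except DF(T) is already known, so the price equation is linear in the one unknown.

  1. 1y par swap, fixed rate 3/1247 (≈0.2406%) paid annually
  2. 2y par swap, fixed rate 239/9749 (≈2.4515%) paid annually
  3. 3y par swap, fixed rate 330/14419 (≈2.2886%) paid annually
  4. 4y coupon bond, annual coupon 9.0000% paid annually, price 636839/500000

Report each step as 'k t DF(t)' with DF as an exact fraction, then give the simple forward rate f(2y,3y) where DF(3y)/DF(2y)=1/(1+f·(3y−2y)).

1 1 1247/1250
2 2 4761/5000
3 3 467/500
4 4 1163/1250
f(2y,3y) = ((4761/5000)/(467/500) − 1)/(1) = 91/4670 ≈ 1.9486%

step 1 [1y] swap r/1=3/1247: DF=(1 − 3/1247·(0))/(1+3/1247) = 1247/1250 ≈ 0.997600
step 2 [2y] swap r/1=239/9749: DF=(1 − 239/9749·(0.997600))/(1+239/9749) = 4761/5000 ≈ 0.952200
step 3 [3y] swap r/1=330/14419: DF=(1 − 330/14419·(0.997600+0.952200))/(1+330/14419) = 467/500 ≈ 0.934000
step 4 [4y] bond c/1=9/100: DF=(636839/500000 − 9/100·(0.997600+0.952200+0.934000))/(1+9/100) = 1163/1250 ≈ 0.930400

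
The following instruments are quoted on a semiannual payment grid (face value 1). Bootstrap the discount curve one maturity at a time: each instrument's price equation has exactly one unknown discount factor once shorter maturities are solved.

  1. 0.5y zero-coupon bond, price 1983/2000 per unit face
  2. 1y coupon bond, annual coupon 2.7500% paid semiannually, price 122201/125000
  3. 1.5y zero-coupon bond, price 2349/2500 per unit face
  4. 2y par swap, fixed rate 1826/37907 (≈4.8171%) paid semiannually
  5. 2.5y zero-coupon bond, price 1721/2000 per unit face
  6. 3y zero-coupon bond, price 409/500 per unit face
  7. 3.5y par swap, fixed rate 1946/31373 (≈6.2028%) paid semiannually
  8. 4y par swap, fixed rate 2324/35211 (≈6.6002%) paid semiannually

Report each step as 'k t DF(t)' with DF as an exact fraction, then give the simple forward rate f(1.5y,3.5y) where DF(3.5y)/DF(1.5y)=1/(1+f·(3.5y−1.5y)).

1 1/2 1983/2000
2 1 9509/10000
3 3/2 2349/2500
4 2 9087/10000
5 5/2 1721/2000
6 3 409/500
7 7/2 4027/5000
8 4 1919/2500
f(1.5y,3.5y) = ((2349/2500)/(4027/5000) − 1)/(2) = 671/8054 ≈ 8.3313%

step 1 [0.5y] zero: DF = P = 1983/2000 ≈ 0.991500
step 2 [1y] bond c/2=11/800: DF=(122201/125000 − 11/800·(0.991500))/(1+11/800) = 9509/10000 ≈ 0.950900
step 3 [1.5y] zero: DF = P = 2349/2500 ≈ 0.939600
step 4 [2y] swap r/2=913/37907: DF=(1 − 913/37907·(0.991500+0.950900+0.939600))/(1+913/37907) = 9087/10000 ≈ 0.908700
step 5 [2.5y] zero: DF = P = 1721/2000 ≈ 0.860500
step 6 [3y] zero: DF = P = 409/500 ≈ 0.818000
step 7 [3.5y] swap r/2=973/31373: DF=(1 − 973/31373·(0.991500+0.950900+0.939600+0.908700+0.860500+0.818000))/(1+973/31373) = 4027/5000 ≈ 0.805400
step 8 [4y] swap r/2=1162/35211: DF=(1 − 1162/35211·(0.991500+0.950900+0.939600+0.908700+0.860500+0.818000+0.805400))/(1+1162/35211) = 1919/2500 ≈ 0.767600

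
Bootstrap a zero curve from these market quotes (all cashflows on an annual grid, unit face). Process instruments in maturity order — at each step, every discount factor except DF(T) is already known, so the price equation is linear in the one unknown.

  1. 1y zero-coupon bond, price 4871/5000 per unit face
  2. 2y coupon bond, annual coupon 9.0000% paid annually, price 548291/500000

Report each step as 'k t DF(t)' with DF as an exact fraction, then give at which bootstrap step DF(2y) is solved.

step 1 [1y] zero: DF = P = 4871/5000 ≈ 0.974200
step 2 [2y] bond c/1=9/100: DF=(548291/500000 − 9/100·(0.974200))/(1+9/100) = 1157/1250 ≈ 0.925600

1 1 4871/5000
2 2 1157/1250
DF(2y) is solved at step 2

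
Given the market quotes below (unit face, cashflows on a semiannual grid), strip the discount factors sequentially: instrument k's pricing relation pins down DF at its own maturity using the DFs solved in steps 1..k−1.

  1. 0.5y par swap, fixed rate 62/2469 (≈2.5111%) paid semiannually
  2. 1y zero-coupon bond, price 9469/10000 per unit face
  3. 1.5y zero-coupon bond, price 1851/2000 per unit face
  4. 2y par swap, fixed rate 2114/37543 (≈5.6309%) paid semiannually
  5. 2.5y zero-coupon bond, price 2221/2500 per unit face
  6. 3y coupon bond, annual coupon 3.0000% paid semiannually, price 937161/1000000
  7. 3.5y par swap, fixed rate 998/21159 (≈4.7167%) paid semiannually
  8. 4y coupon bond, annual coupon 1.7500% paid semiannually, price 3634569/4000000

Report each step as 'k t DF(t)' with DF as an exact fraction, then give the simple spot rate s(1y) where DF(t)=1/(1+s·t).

1 1/2 2469/2500
2 1 9469/10000
3 3/2 1851/2000
4 2 8943/10000
5 5/2 2221/2500
6 3 8547/10000
7 7/2 8503/10000
8 4 8457/10000
s(1y) = (1/(9469/10000) − 1)/(1) = 531/9469 ≈ 5.6078%

step 1 [0.5y] swap r/2=31/2469: DF=(1 − 31/2469·(0))/(1+31/2469) = 2469/2500 ≈ 0.987600
step 2 [1y] zero: DF = P = 9469/10000 ≈ 0.946900
step 3 [1.5y] zero: DF = P = 1851/2000 ≈ 0.925500
step 4 [2y] swap r/2=1057/37543: DF=(1 − 1057/37543·(0.987600+0.946900+0.925500))/(1+1057/37543) = 8943/10000 ≈ 0.894300
step 5 [2.5y] zero: DF = P = 2221/2500 ≈ 0.888400
step 6 [3y] bond c/2=3/200: DF=(937161/1000000 − 3/200·(0.987600+0.946900+0.925500+0.894300+0.888400))/(1+3/200) = 8547/10000 ≈ 0.854700
step 7 [3.5y] swap r/2=499/21159: DF=(1 − 499/21159·(0.987600+0.946900+0.925500+0.894300+0.888400+0.854700))/(1+499/21159) = 8503/10000 ≈ 0.850300
step 8 [4y] bond c/2=7/800: DF=(3634569/4000000 − 7/800·(0.987600+0.946900+0.925500+0.894300+0.888400+0.854700+0.850300))/(1+7/800) = 8457/10000 ≈ 0.845700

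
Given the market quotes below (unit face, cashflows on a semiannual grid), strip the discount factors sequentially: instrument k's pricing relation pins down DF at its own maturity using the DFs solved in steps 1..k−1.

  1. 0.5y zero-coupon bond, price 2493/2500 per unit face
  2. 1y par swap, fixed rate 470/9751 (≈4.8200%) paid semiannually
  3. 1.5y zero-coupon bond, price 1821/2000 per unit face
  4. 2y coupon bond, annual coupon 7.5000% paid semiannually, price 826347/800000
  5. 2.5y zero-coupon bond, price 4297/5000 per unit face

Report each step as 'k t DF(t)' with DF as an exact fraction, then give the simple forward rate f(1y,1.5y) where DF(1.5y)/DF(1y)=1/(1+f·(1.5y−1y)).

step 1 [0.5y] zero: DF = P = 2493/2500 ≈ 0.997200
step 2 [1y] swap r/2=235/9751: DF=(1 − 235/9751·(0.997200))/(1+235/9751) = 953/1000 ≈ 0.953000
step 3 [1.5y] zero: DF = P = 1821/2000 ≈ 0.910500
step 4 [2y] bond c/2=3/80: DF=(826347/800000 − 3/80·(0.997200+0.953000+0.910500))/(1+3/80) = 4461/5000 ≈ 0.892200
step 5 [2.5y] zero: DF = P = 4297/5000 ≈ 0.859400

1 1/2 2493/2500
2 1 953/1000
3 3/2 1821/2000
4 2 4461/5000
5 5/2 4297/5000
f(1y,1.5y) = ((953/1000)/(1821/2000) − 1)/(1/2) = 170/1821 ≈ 9.3355%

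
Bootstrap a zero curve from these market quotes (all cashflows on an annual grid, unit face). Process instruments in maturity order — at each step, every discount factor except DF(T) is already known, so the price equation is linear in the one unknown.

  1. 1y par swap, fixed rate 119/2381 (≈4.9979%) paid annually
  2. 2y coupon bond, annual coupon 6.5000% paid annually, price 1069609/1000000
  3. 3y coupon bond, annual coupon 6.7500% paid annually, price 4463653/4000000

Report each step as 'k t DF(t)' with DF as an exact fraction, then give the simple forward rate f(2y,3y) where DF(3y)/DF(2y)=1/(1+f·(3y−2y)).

1 1 2381/2500
2 2 4731/5000
3 3 9253/10000
f(2y,3y) = ((4731/5000)/(9253/10000) − 1)/(1) = 11/487 ≈ 2.2587%

step 1 [1y] swap r/1=119/2381: DF=(1 − 119/2381·(0))/(1+119/2381) = 2381/2500 ≈ 0.952400
step 2 [2y] bond c/1=13/200: DF=(1069609/1000000 − 13/200·(0.952400))/(1+13/200) = 4731/5000 ≈ 0.946200
step 3 [3y] bond c/1=27/400: DF=(4463653/4000000 − 27/400·(0.952400+0.946200))/(1+27/400) = 9253/10000 ≈ 0.925300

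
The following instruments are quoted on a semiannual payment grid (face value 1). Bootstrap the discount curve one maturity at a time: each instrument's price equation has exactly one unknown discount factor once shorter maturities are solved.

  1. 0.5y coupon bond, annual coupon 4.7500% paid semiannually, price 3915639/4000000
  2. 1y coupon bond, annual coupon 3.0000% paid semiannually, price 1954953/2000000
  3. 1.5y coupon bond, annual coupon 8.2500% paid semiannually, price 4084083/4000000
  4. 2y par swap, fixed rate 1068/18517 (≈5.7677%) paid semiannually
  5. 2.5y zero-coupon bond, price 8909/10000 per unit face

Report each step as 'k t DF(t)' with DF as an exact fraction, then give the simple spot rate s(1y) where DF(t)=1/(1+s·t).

step 1 [0.5y] bond c/2=19/800: DF=(3915639/4000000 − 19/800·(0))/(1+19/800) = 4781/5000 ≈ 0.956200
step 2 [1y] bond c/2=3/200: DF=(1954953/2000000 − 3/200·(0.956200))/(1+3/200) = 9489/10000 ≈ 0.948900
step 3 [1.5y] bond c/2=33/800: DF=(4084083/4000000 − 33/800·(0.956200+0.948900))/(1+33/800) = 9051/10000 ≈ 0.905100
step 4 [2y] swap r/2=534/18517: DF=(1 − 534/18517·(0.956200+0.948900+0.905100))/(1+534/18517) = 2233/2500 ≈ 0.893200
step 5 [2.5y] zero: DF = P = 8909/10000 ≈ 0.890900

1 1/2 4781/5000
2 1 9489/10000
3 3/2 9051/10000
4 2 2233/2500
5 5/2 8909/10000
s(1y) = (1/(9489/10000) − 1)/(1) = 511/9489 ≈ 5.3852%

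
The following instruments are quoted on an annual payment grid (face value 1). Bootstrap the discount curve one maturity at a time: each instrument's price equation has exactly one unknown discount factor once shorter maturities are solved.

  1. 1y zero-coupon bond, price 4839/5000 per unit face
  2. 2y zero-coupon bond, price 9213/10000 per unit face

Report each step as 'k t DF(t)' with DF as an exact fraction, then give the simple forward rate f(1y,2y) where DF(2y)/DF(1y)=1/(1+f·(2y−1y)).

step 1 [1y] zero: DF = P = 4839/5000 ≈ 0.967800
step 2 [2y] zero: DF = P = 9213/10000 ≈ 0.921300

1 1 4839/5000
2 2 9213/10000
f(1y,2y) = ((4839/5000)/(9213/10000) − 1)/(1) = 155/3071 ≈ 5.0472%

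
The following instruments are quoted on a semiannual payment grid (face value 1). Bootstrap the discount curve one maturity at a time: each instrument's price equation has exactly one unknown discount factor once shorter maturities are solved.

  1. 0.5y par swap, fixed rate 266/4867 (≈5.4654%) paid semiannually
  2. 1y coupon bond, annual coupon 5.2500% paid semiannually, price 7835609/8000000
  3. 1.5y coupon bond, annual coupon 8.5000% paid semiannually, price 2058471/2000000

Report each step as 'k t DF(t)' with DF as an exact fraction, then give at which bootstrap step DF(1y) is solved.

1 1/2 4867/5000
2 1 1859/2000
3 3/2 9097/10000
DF(1y) is solved at step 2

step 1 [0.5y] swap r/2=133/4867: DF=(1 − 133/4867·(0))/(1+133/4867) = 4867/5000 ≈ 0.973400
step 2 [1y] bond c/2=21/800: DF=(7835609/8000000 − 21/800·(0.973400))/(1+21/800) = 1859/2000 ≈ 0.929500
step 3 [1.5y] bond c/2=17/400: DF=(2058471/2000000 − 17/400·(0.973400+0.929500))/(1+17/400) = 9097/10000 ≈ 0.909700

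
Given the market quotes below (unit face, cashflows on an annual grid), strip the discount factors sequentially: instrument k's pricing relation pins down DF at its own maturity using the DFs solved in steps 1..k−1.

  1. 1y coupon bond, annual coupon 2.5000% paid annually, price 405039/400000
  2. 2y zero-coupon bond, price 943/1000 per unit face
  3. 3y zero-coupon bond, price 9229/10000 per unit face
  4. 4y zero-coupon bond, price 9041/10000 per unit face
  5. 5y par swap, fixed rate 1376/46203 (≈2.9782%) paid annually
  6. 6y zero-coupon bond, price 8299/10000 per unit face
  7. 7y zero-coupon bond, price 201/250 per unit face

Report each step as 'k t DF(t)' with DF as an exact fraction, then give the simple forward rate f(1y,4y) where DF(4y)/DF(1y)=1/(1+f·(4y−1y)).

1 1 9879/10000
2 2 943/1000
3 3 9229/10000
4 4 9041/10000
5 5 539/625
6 6 8299/10000
7 7 201/250
f(1y,4y) = ((9879/10000)/(9041/10000) − 1)/(3) = 838/27123 ≈ 3.0896%

step 1 [1y] bond c/1=1/40: DF=(405039/400000 − 1/40·(0))/(1+1/40) = 9879/10000 ≈ 0.987900
step 2 [2y] zero: DF = P = 943/1000 ≈ 0.943000
step 3 [3y] zero: DF = P = 9229/10000 ≈ 0.922900
step 4 [4y] zero: DF = P = 9041/10000 ≈ 0.904100
step 5 [5y] swap r/1=1376/46203: DF=(1 − 1376/46203·(0.987900+0.943000+0.922900+0.904100))/(1+1376/46203) = 539/625 ≈ 0.862400
step 6 [6y] zero: DF = P = 8299/10000 ≈ 0.829900
step 7 [7y] zero: DF = P = 201/250 ≈ 0.804000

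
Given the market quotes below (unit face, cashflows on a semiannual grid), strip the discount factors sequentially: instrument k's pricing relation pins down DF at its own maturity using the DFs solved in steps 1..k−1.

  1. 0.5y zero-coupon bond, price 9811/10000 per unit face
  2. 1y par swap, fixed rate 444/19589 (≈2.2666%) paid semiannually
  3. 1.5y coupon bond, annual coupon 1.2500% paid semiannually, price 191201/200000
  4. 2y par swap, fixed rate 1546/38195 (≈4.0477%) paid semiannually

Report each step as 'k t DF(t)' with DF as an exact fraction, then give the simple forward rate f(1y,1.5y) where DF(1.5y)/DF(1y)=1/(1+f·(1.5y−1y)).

1 1/2 9811/10000
2 1 4889/5000
3 3/2 9379/10000
4 2 9227/10000
f(1y,1.5y) = ((4889/5000)/(9379/10000) − 1)/(1/2) = 798/9379 ≈ 8.5084%

step 1 [0.5y] zero: DF = P = 9811/10000 ≈ 0.981100
step 2 [1y] swap r/2=222/19589: DF=(1 − 222/19589·(0.981100))/(1+222/19589) = 4889/5000 ≈ 0.977800
step 3 [1.5y] bond c/2=1/160: DF=(191201/200000 − 1/160·(0.981100+0.977800))/(1+1/160) = 9379/10000 ≈ 0.937900
step 4 [2y] swap r/2=773/38195: DF=(1 − 773/38195·(0.981100+0.977800+0.937900))/(1+773/38195) = 9227/10000 ≈ 0.922700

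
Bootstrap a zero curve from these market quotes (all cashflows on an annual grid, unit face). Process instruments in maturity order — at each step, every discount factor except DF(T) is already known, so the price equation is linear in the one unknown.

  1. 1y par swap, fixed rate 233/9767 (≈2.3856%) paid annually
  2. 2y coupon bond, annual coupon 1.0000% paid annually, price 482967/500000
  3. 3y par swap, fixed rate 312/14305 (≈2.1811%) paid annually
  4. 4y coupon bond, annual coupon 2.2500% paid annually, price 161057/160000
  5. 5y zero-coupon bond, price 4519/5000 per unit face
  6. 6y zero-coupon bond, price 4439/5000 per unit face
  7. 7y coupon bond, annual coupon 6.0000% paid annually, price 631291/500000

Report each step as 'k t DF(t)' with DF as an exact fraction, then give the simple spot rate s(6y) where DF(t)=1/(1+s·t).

1 1 9767/10000
2 2 9467/10000
3 3 586/625
4 4 1843/2000
5 5 4519/5000
6 6 4439/5000
7 7 2189/2500
s(6y) = (1/(4439/5000) − 1)/(6) = 187/8878 ≈ 2.1063%

step 1 [1y] swap r/1=233/9767: DF=(1 − 233/9767·(0))/(1+233/9767) = 9767/10000 ≈ 0.976700
step 2 [2y] bond c/1=1/100: DF=(482967/500000 − 1/100·(0.976700))/(1+1/100) = 9467/10000 ≈ 0.946700
step 3 [3y] swap r/1=312/14305: DF=(1 − 312/14305·(0.976700+0.946700))/(1+312/14305) = 586/625 ≈ 0.937600
step 4 [4y] bond c/1=9/400: DF=(161057/160000 − 9/400·(0.976700+0.946700+0.937600))/(1+9/400) = 1843/2000 ≈ 0.921500
step 5 [5y] zero: DF = P = 4519/5000 ≈ 0.903800
step 6 [6y] zero: DF = P = 4439/5000 ≈ 0.887800
step 7 [7y] bond c/1=3/50: DF=(631291/500000 − 3/50·(0.976700+0.946700+0.937600+0.921500+0.903800+0.887800))/(1+3/50) = 2189/2500 ≈ 0.875600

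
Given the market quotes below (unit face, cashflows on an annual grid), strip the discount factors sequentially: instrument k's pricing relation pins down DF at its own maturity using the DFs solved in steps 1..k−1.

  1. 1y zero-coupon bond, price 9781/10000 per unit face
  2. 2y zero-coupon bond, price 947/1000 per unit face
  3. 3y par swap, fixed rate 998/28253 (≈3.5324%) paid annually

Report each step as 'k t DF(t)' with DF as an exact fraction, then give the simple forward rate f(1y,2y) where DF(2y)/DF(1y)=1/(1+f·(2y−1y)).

step 1 [1y] zero: DF = P = 9781/10000 ≈ 0.978100
step 2 [2y] zero: DF = P = 947/1000 ≈ 0.947000
step 3 [3y] swap r/1=998/28253: DF=(1 − 998/28253·(0.978100+0.947000))/(1+998/28253) = 4501/5000 ≈ 0.900200

1 1 9781/10000
2 2 947/1000
3 3 4501/5000
f(1y,2y) = ((9781/10000)/(947/1000) − 1)/(1) = 311/9470 ≈ 3.2841%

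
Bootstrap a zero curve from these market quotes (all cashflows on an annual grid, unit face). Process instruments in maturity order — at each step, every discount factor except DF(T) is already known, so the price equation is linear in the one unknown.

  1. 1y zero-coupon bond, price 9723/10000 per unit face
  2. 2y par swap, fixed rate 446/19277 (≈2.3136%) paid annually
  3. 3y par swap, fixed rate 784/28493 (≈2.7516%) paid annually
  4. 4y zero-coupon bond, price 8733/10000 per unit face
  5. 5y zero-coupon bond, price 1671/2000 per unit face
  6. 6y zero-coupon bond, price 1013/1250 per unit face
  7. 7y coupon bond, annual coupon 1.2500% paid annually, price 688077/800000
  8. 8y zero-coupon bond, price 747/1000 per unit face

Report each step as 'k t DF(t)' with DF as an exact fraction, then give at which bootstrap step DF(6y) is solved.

step 1 [1y] zero: DF = P = 9723/10000 ≈ 0.972300
step 2 [2y] swap r/1=446/19277: DF=(1 − 446/19277·(0.972300))/(1+446/19277) = 4777/5000 ≈ 0.955400
step 3 [3y] swap r/1=784/28493: DF=(1 − 784/28493·(0.972300+0.955400))/(1+784/28493) = 576/625 ≈ 0.921600
step 4 [4y] zero: DF = P = 8733/10000 ≈ 0.873300
step 5 [5y] zero: DF = P = 1671/2000 ≈ 0.835500
step 6 [6y] zero: DF = P = 1013/1250 ≈ 0.810400
step 7 [7y] bond c/1=1/80: DF=(688077/800000 − 1/80·(0.972300+0.955400+0.921600+0.873300+0.835500+0.810400))/(1+1/80) = 979/1250 ≈ 0.783200
step 8 [8y] zero: DF = P = 747/1000 ≈ 0.747000

1 1 9723/10000
2 2 4777/5000
3 3 576/625
4 4 8733/10000
5 5 1671/2000
6 6 1013/1250
7 7 979/1250
8 8 747/1000
DF(6y) is solved at step 6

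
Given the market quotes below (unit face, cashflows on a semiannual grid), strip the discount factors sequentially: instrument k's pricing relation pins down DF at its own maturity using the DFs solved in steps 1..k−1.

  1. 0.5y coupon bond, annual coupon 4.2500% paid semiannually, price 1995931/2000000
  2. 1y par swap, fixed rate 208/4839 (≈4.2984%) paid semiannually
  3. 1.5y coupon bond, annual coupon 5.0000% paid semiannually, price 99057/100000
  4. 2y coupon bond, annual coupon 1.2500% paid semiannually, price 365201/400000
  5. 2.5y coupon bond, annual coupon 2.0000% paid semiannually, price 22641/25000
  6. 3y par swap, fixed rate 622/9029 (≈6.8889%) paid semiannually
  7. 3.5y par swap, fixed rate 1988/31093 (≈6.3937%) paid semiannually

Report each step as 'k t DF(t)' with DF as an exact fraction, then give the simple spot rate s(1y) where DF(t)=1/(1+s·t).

step 1 [0.5y] bond c/2=17/800: DF=(1995931/2000000 − 17/800·(0))/(1+17/800) = 2443/2500 ≈ 0.977200
step 2 [1y] swap r/2=104/4839: DF=(1 − 104/4839·(0.977200))/(1+104/4839) = 599/625 ≈ 0.958400
step 3 [1.5y] bond c/2=1/40: DF=(99057/100000 − 1/40·(0.977200+0.958400))/(1+1/40) = 1149/1250 ≈ 0.919200
step 4 [2y] bond c/2=1/160: DF=(365201/400000 − 1/160·(0.977200+0.958400+0.919200))/(1+1/160) = 556/625 ≈ 0.889600
step 5 [2.5y] bond c/2=1/100: DF=(22641/25000 − 1/100·(0.977200+0.958400+0.919200+0.889600))/(1+1/100) = 2149/2500 ≈ 0.859600
step 6 [3y] swap r/2=311/9029: DF=(1 − 311/9029·(0.977200+0.958400+0.919200+0.889600+0.859600))/(1+311/9029) = 4067/5000 ≈ 0.813400
step 7 [3.5y] swap r/2=994/31093: DF=(1 − 994/31093·(0.977200+0.958400+0.919200+0.889600+0.859600+0.813400))/(1+994/31093) = 2003/2500 ≈ 0.801200

1 1/2 2443/2500
2 1 599/625
3 3/2 1149/1250
4 2 556/625
5 5/2 2149/2500
6 3 4067/5000
7 7/2 2003/2500
s(1y) = (1/(599/625) − 1)/(1) = 26/599 ≈ 4.3406%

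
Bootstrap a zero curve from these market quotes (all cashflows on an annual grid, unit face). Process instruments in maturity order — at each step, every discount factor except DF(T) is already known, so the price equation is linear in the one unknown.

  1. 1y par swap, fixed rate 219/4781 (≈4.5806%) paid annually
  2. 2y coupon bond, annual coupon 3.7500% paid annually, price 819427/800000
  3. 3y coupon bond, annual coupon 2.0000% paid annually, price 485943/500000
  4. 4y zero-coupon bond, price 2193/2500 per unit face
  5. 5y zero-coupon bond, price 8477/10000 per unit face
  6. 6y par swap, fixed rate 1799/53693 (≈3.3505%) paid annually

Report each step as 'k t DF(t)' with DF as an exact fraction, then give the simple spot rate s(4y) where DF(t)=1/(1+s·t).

1 1 4781/5000
2 2 9527/10000
3 3 4577/5000
4 4 2193/2500
5 5 8477/10000
6 6 8201/10000
s(4y) = (1/(2193/2500) − 1)/(4) = 307/8772 ≈ 3.4998%

step 1 [1y] swap r/1=219/4781: DF=(1 − 219/4781·(0))/(1+219/4781) = 4781/5000 ≈ 0.956200
step 2 [2y] bond c/1=3/80: DF=(819427/800000 − 3/80·(0.956200))/(1+3/80) = 9527/10000 ≈ 0.952700
step 3 [3y] bond c/1=1/50: DF=(485943/500000 − 1/50·(0.956200+0.952700))/(1+1/50) = 4577/5000 ≈ 0.915400
step 4 [4y] zero: DF = P = 2193/2500 ≈ 0.877200
step 5 [5y] zero: DF = P = 8477/10000 ≈ 0.847700
step 6 [6y] swap r/1=1799/53693: DF=(1 − 1799/53693·(0.956200+0.952700+0.915400+0.877200+0.847700))/(1+1799/53693) = 8201/10000 ≈ 0.820100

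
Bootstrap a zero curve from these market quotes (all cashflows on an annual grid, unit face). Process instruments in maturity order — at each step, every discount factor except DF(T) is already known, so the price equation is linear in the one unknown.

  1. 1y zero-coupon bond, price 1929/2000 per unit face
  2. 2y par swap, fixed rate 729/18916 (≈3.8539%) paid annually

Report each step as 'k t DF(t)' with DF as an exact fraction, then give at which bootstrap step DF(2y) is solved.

step 1 [1y] zero: DF = P = 1929/2000 ≈ 0.964500
step 2 [2y] swap r/1=729/18916: DF=(1 − 729/18916·(0.964500))/(1+729/18916) = 9271/10000 ≈ 0.927100

1 1 1929/2000
2 2 9271/10000
DF(2y) is solved at step 2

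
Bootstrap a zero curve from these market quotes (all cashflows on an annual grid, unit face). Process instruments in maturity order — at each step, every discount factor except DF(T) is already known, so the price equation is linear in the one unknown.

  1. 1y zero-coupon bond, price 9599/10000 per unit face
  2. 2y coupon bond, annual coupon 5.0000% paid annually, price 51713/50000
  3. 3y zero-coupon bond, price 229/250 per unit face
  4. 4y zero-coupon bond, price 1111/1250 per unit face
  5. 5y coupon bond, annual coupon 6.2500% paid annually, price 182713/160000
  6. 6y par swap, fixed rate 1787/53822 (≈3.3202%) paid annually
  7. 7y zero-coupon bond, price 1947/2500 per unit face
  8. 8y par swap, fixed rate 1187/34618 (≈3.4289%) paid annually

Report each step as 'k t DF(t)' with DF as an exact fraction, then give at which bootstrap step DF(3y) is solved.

1 1 9599/10000
2 2 9393/10000
3 3 229/250
4 4 1111/1250
5 5 8569/10000
6 6 8213/10000
7 7 1947/2500
8 8 3813/5000
DF(3y) is solved at step 3

step 1 [1y] zero: DF = P = 9599/10000 ≈ 0.959900
step 2 [2y] bond c/1=1/20: DF=(51713/50000 − 1/20·(0.959900))/(1+1/20) = 9393/10000 ≈ 0.939300
step 3 [3y] zero: DF = P = 229/250 ≈ 0.916000
step 4 [4y] zero: DF = P = 1111/1250 ≈ 0.888800
step 5 [5y] bond c/1=1/16: DF=(182713/160000 − 1/16·(0.959900+0.939300+0.916000+0.888800))/(1+1/16) = 8569/10000 ≈ 0.856900
step 6 [6y] swap r/1=1787/53822: DF=(1 − 1787/53822·(0.959900+0.939300+0.916000+0.888800+0.856900))/(1+1787/53822) = 8213/10000 ≈ 0.821300
step 7 [7y] zero: DF = P = 1947/2500 ≈ 0.778800
step 8 [8y] swap r/1=1187/34618: DF=(1 − 1187/34618·(0.959900+0.939300+0.916000+0.888800+0.856900+0.821300+0.778800))/(1+1187/34618) = 3813/5000 ≈ 0.762600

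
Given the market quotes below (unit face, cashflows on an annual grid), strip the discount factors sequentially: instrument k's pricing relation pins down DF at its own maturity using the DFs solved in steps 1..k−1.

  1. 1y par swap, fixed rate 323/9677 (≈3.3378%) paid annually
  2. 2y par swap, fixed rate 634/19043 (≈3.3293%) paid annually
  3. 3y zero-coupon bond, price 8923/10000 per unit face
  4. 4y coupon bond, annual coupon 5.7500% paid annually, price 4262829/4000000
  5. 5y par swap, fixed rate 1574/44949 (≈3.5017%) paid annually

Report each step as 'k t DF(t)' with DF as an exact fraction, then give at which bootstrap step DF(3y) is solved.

step 1 [1y] swap r/1=323/9677: DF=(1 − 323/9677·(0))/(1+323/9677) = 9677/10000 ≈ 0.967700
step 2 [2y] swap r/1=634/19043: DF=(1 − 634/19043·(0.967700))/(1+634/19043) = 4683/5000 ≈ 0.936600
step 3 [3y] zero: DF = P = 8923/10000 ≈ 0.892300
step 4 [4y] bond c/1=23/400: DF=(4262829/4000000 − 23/400·(0.967700+0.936600+0.892300))/(1+23/400) = 8557/10000 ≈ 0.855700
step 5 [5y] swap r/1=1574/44949: DF=(1 − 1574/44949·(0.967700+0.936600+0.892300+0.855700))/(1+1574/44949) = 4213/5000 ≈ 0.842600

1 1 9677/10000
2 2 4683/5000
3 3 8923/10000
4 4 8557/10000
5 5 4213/5000
DF(3y) is solved at step 3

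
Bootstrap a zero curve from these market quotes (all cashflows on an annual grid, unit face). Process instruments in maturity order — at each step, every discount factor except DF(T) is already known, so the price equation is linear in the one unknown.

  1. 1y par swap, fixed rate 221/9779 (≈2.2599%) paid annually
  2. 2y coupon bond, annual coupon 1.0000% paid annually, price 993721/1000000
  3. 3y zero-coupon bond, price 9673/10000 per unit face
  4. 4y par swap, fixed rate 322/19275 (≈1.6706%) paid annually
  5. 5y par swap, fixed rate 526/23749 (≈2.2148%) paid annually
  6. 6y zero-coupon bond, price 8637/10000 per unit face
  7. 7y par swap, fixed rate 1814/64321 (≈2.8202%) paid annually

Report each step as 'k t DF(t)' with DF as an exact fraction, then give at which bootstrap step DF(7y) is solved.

step 1 [1y] swap r/1=221/9779: DF=(1 − 221/9779·(0))/(1+221/9779) = 9779/10000 ≈ 0.977900
step 2 [2y] bond c/1=1/100: DF=(993721/1000000 − 1/100·(0.977900))/(1+1/100) = 4871/5000 ≈ 0.974200
step 3 [3y] zero: DF = P = 9673/10000 ≈ 0.967300
step 4 [4y] swap r/1=322/19275: DF=(1 − 322/19275·(0.977900+0.974200+0.967300))/(1+322/19275) = 2339/2500 ≈ 0.935600
step 5 [5y] swap r/1=526/23749: DF=(1 − 526/23749·(0.977900+0.974200+0.967300+0.935600))/(1+526/23749) = 2237/2500 ≈ 0.894800
step 6 [6y] zero: DF = P = 8637/10000 ≈ 0.863700
step 7 [7y] swap r/1=1814/64321: DF=(1 − 1814/64321·(0.977900+0.974200+0.967300+0.935600+0.894800+0.863700))/(1+1814/64321) = 4093/5000 ≈ 0.818600

1 1 9779/10000
2 2 4871/5000
3 3 9673/10000
4 4 2339/2500
5 5 2237/2500
6 6 8637/10000
7 7 4093/5000
DF(7y) is solved at step 7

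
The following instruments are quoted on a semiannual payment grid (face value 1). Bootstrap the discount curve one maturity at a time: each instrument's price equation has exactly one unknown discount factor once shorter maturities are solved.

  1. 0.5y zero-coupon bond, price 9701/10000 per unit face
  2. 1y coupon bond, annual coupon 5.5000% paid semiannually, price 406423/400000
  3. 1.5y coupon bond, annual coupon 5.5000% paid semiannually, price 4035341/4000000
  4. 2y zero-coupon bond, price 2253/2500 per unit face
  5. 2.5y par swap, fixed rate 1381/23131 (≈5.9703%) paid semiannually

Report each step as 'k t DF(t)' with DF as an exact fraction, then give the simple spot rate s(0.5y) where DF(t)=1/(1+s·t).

1 1/2 9701/10000
2 1 9629/10000
3 3/2 9301/10000
4 2 2253/2500
5 5/2 8619/10000
s(0.5y) = (1/(9701/10000) − 1)/(1/2) = 598/9701 ≈ 6.1643%

step 1 [0.5y] zero: DF = P = 9701/10000 ≈ 0.970100
step 2 [1y] bond c/2=11/400: DF=(406423/400000 − 11/400·(0.970100))/(1+11/400) = 9629/10000 ≈ 0.962900
step 3 [1.5y] bond c/2=11/400: DF=(4035341/4000000 − 11/400·(0.970100+0.962900))/(1+11/400) = 9301/10000 ≈ 0.930100
step 4 [2y] zero: DF = P = 2253/2500 ≈ 0.901200
step 5 [2.5y] swap r/2=1381/46262: DF=(1 − 1381/46262·(0.970100+0.962900+0.930100+0.901200))/(1+1381/46262) = 8619/10000 ≈ 0.861900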